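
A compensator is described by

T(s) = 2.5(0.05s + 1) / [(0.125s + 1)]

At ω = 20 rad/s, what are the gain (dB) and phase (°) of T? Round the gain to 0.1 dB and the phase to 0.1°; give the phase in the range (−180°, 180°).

At ω = 20 rad/s:
zero (1 + j20·0.05) = 1 + j1 → |·| ≈ 1.4142, ∠ ≈ 45.00°
pole (1 + j20·0.125) = 1 + j2.5 → |·| ≈ 2.6926, ∠ ≈ 68.20°
|T| = 2.5 · 1.4142 / (2.6926) ≈ 1.313
Gain = 20 log₁₀(1.313) ≈ 2.37 dB
∠T = (45.00°) − (68.20°) = -23.20°

2.4 dB, -23.2°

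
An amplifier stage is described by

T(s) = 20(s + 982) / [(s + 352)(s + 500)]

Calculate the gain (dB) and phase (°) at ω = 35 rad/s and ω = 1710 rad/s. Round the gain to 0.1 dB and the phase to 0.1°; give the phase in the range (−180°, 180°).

ω = 35: -19.1 dB, -7.6°; ω = 1710: -37.9 dB, -91.9°

At s = jω = j35:
zero (s+982): 982 + j35 → |·| = √(982²+35²) = √965549 ≈ 982.62, ∠ = arctan(35/982) ≈ 2.04°
pole (s+352): 352 + j35 → |·| = √(352²+35²) = √125129 ≈ 353.74, ∠ = arctan(35/352) ≈ 5.68°
pole (s+500): 500 + j35 → |·| = √(500²+35²) = √251225 ≈ 501.22, ∠ = arctan(35/500) ≈ 4.00°
|T| = 20 · 982.62 / 1.773e+05 ≈ 0.11084
Gain = 20 log₁₀(0.11084) ≈ -19.11 dB
∠T = 2.04° − 9.68° = -7.64°

At s = jω = j1710:
zero (s+982): 982 + j1710 → |·| = √(982²+1710²) = √3888424 ≈ 1971.9, ∠ = arctan(1710/982) ≈ 60.13°
pole (s+352): 352 + j1710 → |·| = √(352²+1710²) = √3048004 ≈ 1745.9, ∠ = arctan(1710/352) ≈ 78.37°
pole (s+500): 500 + j1710 → |·| = √(500²+1710²) = √3174100 ≈ 1781.6, ∠ = arctan(1710/500) ≈ 73.70°
|T| = 20 · 1971.9 / 3.1105e+06 ≈ 0.012679
Gain = 20 log₁₀(0.012679) ≈ -37.94 dB
∠T = 60.13° − 152.07° = -91.94°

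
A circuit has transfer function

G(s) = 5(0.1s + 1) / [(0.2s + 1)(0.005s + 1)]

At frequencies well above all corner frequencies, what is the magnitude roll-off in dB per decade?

Each pole contributes −20 dB/decade at high frequency; each zero contributes +20 dB/decade.
Net: 1 zero(s) − 2 pole(s) → -20 dB/decade.

-20 dB/decade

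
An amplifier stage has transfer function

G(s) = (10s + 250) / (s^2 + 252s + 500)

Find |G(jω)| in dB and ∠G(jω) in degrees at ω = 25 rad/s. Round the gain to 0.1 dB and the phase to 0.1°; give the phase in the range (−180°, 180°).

Substitute s = j25:
Numerator: 10(j25) + 250 = 250 + j250
Denominator: (j25)^2 + 252(j25) + 500 = -125 + j6300
|N| = √(250² + 250²) ≈ 353.55, ∠N ≈ 45.00°
|D| = √(125² + 6300²) ≈ 6301.2, ∠D ≈ 91.14°
|G| = 353.55 / 6301.2 ≈ 0.056108
Gain = 20 log₁₀(0.056108) ≈ -25.02 dB
∠G = 45.00° − 91.14° = -46.14°

-25.0 dB, -46.1°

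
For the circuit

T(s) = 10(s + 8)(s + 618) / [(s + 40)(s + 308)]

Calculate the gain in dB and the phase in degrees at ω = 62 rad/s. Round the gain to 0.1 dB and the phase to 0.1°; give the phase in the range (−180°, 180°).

At s = jω = j62:
zero (s+8): 8 + j62 → |·| = √(8²+62²) = √3908 ≈ 62.514, ∠ = arctan(62/8) ≈ 82.65°
zero (s+618): 618 + j62 → |·| = √(618²+62²) = √385768 ≈ 621.1, ∠ = arctan(62/618) ≈ 5.73°
pole (s+40): 40 + j62 → |·| = √(40²+62²) = √5444 ≈ 73.783, ∠ = arctan(62/40) ≈ 57.17°
pole (s+308): 308 + j62 → |·| = √(308²+62²) = √98708 ≈ 314.18, ∠ = arctan(62/308) ≈ 11.38°
|T| = 10 · 38827 / 23181 ≈ 16.749
Gain = 20 log₁₀(16.749) ≈ 24.48 dB
∠T = 88.38° − 68.55° = 19.83°

24.5 dB, 19.8°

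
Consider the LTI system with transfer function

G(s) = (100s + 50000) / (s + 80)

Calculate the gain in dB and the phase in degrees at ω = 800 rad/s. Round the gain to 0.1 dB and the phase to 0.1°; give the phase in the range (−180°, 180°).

41.4 dB, -26.3°

Substitute s = j800:
Numerator: 100(j800) + 50000 = 50000 + j80000
Denominator: (j800) + 80 = 80 + j800
|N| = √(50000² + 80000²) ≈ 94340, ∠N ≈ 57.99°
|D| = √(80² + 800²) ≈ 803.99, ∠D ≈ 84.29°
|G| = 94340 / 803.99 ≈ 117.34
Gain = 20 log₁₀(117.34) ≈ 41.39 dB
∠G = 57.99° − 84.29° = -26.30°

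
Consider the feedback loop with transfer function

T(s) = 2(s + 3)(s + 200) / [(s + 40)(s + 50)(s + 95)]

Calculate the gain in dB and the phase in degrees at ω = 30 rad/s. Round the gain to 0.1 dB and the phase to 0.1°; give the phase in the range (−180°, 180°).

-27.5 dB, 7.5°

At s = jω = j30:
zero (s+3): 3 + j30 → |·| = √(3²+30²) = √909 ≈ 30.15, ∠ = arctan(30/3) ≈ 84.29°
zero (s+200): 200 + j30 → |·| = √(200²+30²) = √40900 ≈ 202.24, ∠ = arctan(30/200) ≈ 8.53°
pole (s+40): 40 + j30 → |·| = √(40²+30²) = √2500 ≈ 50, ∠ = arctan(30/40) ≈ 36.87°
pole (s+50): 50 + j30 → |·| = √(50²+30²) = √3400 ≈ 58.31, ∠ = arctan(30/50) ≈ 30.96°
pole (s+95): 95 + j30 → |·| = √(95²+30²) = √9925 ≈ 99.624, ∠ = arctan(30/95) ≈ 17.53°
|T| = 2 · 6097.5 / 2.9045e+05 ≈ 0.041987
Gain = 20 log₁₀(0.041987) ≈ -27.54 dB
∠T = 92.82° − 85.36° = 7.46°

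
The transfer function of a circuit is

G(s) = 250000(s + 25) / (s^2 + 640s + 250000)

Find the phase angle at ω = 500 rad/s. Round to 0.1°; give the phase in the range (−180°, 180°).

-2.9°

At s = jω = j500:
zero (s+25): 25 + j500 → |·| = √(25²+500²) = √250625 ≈ 500.62, ∠ = arctan(500/25) ≈ 87.14°
quadratic: (j500)² + 640·j500 + 250000 = 0 + j320000 → |·| ≈ 3.2e+05, ∠ ≈ 90.00°
∠G = 87.14° − 90.00° = -2.86°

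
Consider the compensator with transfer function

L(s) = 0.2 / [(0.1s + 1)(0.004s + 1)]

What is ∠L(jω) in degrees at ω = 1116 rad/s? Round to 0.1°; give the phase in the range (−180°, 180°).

At ω = 1116 rad/s:
pole (1 + j1116·0.1) = 1 + j111.6 → |·| ≈ 111.6, ∠ ≈ 89.49°
pole (1 + j1116·0.004) = 1 + j4.464 → |·| ≈ 4.5746, ∠ ≈ 77.37°
∠L = (0°) − (89.49° + 77.37°) = -166.86°

-166.9°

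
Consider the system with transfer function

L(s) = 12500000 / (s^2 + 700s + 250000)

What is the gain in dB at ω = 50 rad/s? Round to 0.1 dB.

At s = jω = j50:
quadratic: (j50)² + 700·j50 + 250000 = 247500 + j35000 → |·| ≈ 2.4996e+05, ∠ ≈ 8.05°
|L| = 12500000 / 2.4996e+05 ≈ 50.008
Gain = 20 log₁₀(50.008) ≈ 33.98 dB

34.0 dB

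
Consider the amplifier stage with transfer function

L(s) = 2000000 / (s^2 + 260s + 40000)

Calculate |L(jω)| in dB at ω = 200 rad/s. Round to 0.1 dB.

At s = jω = j200:
quadratic: (j200)² + 260·j200 + 40000 = 0 + j52000 → |·| ≈ 52000, ∠ ≈ 90.00°
|L| = 2000000 / 52000 ≈ 38.462
Gain = 20 log₁₀(38.462) ≈ 31.70 dB

31.7 dB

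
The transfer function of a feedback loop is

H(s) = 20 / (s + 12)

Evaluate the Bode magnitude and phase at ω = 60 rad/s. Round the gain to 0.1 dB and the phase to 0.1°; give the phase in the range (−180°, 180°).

-9.7 dB, -78.7°

Substitute s = j60:
Numerator: 20 = 20 + j0
Denominator: (j60) + 12 = 12 + j60
|N| = √(20² + 0²) ≈ 20, ∠N ≈ 0.00°
|D| = √(12² + 60²) ≈ 61.188, ∠D ≈ 78.69°
|H| = 20 / 61.188 ≈ 0.32686
Gain = 20 log₁₀(0.32686) ≈ -9.71 dB
∠H = 0.00° − 78.69° = -78.69°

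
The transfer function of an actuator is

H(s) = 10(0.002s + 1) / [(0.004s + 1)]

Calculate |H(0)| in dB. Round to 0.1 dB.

20.0 dB

H(0) = 10 · 1 / 1 = 10
20 log₁₀(10) ≈ 20.00 dB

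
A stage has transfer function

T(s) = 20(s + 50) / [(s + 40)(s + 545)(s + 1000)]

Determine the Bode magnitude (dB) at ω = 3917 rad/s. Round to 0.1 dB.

-118.1 dB

At s = jω = j3917:
zero (s+50): 50 + j3917 → |·| = √(50²+3917²) = √15345389 ≈ 3917.3, ∠ = arctan(3917/50) ≈ 89.27°
pole (s+40): 40 + j3917 → |·| = √(40²+3917²) = √15344489 ≈ 3917.2, ∠ = arctan(3917/40) ≈ 89.41°
pole (s+545): 545 + j3917 → |·| = √(545²+3917²) = √15639914 ≈ 3954.7, ∠ = arctan(3917/545) ≈ 82.08°
pole (s+1000): 1000 + j3917 → |·| = √(1000²+3917²) = √16342889 ≈ 4042.6, ∠ = arctan(3917/1000) ≈ 75.68°
|T| = 20 · 3917.3 / 6.2625e+10 ≈ 1.251e-06
Gain = 20 log₁₀(1.251e-06) ≈ -118.05 dB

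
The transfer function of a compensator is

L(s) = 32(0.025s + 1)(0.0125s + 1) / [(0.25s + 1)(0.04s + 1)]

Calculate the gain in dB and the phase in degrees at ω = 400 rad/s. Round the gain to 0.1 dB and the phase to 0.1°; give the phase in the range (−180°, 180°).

At ω = 400 rad/s:
zero (1 + j400·0.025) = 1 + j10 → |·| ≈ 10.05, ∠ ≈ 84.29°
zero (1 + j400·0.0125) = 1 + j5 → |·| ≈ 5.099, ∠ ≈ 78.69°
pole (1 + j400·0.25) = 1 + j100 → |·| ≈ 100, ∠ ≈ 89.43°
pole (1 + j400·0.04) = 1 + j16 → |·| ≈ 16.031, ∠ ≈ 86.42°
|L| = 32 · 10.05 · 5.099 / (100 · 16.031) ≈ 1.0229
Gain = 20 log₁₀(1.0229) ≈ 0.20 dB
∠L = (84.29° + 78.69°) − (89.43° + 86.42°) = -12.87°

0.2 dB, -12.9°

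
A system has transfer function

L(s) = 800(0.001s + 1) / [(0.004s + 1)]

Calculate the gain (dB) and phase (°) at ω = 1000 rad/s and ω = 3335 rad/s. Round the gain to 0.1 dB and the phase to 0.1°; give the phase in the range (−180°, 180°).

ω = 1000: 48.8 dB, -31.0°; ω = 3335: 46.4 dB, -12.4°

At ω = 1000 rad/s:
zero (1 + j1000·0.001) = 1 + j1 → |·| ≈ 1.4142, ∠ ≈ 45.00°
pole (1 + j1000·0.004) = 1 + j4 → |·| ≈ 4.1231, ∠ ≈ 75.96°
|L| = 800 · 1.4142 / (4.1231) ≈ 274.4
Gain = 20 log₁₀(274.4) ≈ 48.77 dB
∠L = (45.00°) − (75.96°) = -30.96°

At ω = 3335 rad/s:
zero (1 + j3335·0.001) = 1 + j3.335 → |·| ≈ 3.4817, ∠ ≈ 73.31°
pole (1 + j3335·0.004) = 1 + j13.34 → |·| ≈ 13.377, ∠ ≈ 85.71°
|L| = 800 · 3.4817 / (13.377) ≈ 208.22
Gain = 20 log₁₀(208.22) ≈ 46.37 dB
∠L = (73.31°) − (85.71°) = -12.40°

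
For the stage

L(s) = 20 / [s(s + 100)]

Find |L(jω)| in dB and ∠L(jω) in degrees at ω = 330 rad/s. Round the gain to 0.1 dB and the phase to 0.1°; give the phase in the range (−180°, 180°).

-75.1 dB, -163.1°

At s = jω = j330:
pole (s+100): 100 + j330 → |·| = √(100²+330²) = √118900 ≈ 344.82, ∠ = arctan(330/100) ≈ 73.14°
pole at origin: |s| = 330, ∠ = 90.00° (in denominator)
|L| = 20 / 1.1379e+05 ≈ 0.00017576
Gain = 20 log₁₀(0.00017576) ≈ -75.10 dB
∠L = 0.00° − 163.14° = -163.14°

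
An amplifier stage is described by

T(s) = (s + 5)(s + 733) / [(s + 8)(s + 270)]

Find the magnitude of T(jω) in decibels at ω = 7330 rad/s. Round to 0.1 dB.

At s = jω = j7330:
zero (s+5): 5 + j7330 → |·| = √(5²+7330²) = √53728925 ≈ 7330, ∠ = arctan(7330/5) ≈ 89.96°
zero (s+733): 733 + j7330 → |·| = √(733²+7330²) = √54266189 ≈ 7366.6, ∠ = arctan(7330/733) ≈ 84.29°
pole (s+8): 8 + j7330 → |·| = √(8²+7330²) = √53728964 ≈ 7330, ∠ = arctan(7330/8) ≈ 89.94°
pole (s+270): 270 + j7330 → |·| = √(270²+7330²) = √53801800 ≈ 7335, ∠ = arctan(7330/270) ≈ 87.89°
|T| = 1 · 5.3997e+07 / 5.3766e+07 ≈ 1.0043
Gain = 20 log₁₀(1.0043) ≈ 0.04 dB

0.0 dB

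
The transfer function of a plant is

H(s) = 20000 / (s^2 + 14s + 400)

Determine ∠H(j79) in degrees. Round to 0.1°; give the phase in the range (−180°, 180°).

-169.3°

At s = jω = j79:
quadratic: (j79)² + 14·j79 + 400 = -5841 + j1106 → |·| ≈ 5944.8, ∠ ≈ 169.28°
∠H = 0.00° − 169.28° = -169.28°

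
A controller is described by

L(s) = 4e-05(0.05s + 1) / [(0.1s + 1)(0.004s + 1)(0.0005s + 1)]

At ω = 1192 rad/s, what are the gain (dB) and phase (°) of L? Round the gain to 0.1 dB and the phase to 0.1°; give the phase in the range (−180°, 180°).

-109.1 dB, -109.4°

At ω = 1192 rad/s:
zero (1 + j1192·0.05) = 1 + j59.6 → |·| ≈ 59.608, ∠ ≈ 89.04°
pole (1 + j1192·0.1) = 1 + j119.2 → |·| ≈ 119.2, ∠ ≈ 89.52°
pole (1 + j1192·0.004) = 1 + j4.768 → |·| ≈ 4.8717, ∠ ≈ 78.15°
pole (1 + j1192·0.0005) = 1 + j0.596 → |·| ≈ 1.1641, ∠ ≈ 30.79°
|L| = 4e-05 · 59.608 / (119.2 · 4.8717 · 1.1641) ≈ 3.5271e-06
Gain = 20 log₁₀(3.5271e-06) ≈ -109.05 dB
∠L = (89.04°) − (89.52° + 78.15° + 30.79°) = -109.42°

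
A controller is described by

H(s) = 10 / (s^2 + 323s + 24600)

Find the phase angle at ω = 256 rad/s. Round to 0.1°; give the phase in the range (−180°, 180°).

Substitute s = j256:
Numerator: 10 = 10 + j0
Denominator: (j256)^2 + 323(j256) + 24600 = -40936 + j82688
|N| = √(10² + 0²) ≈ 10, ∠N ≈ 0.00°
|D| = √(40936² + 82688²) ≈ 92266, ∠D ≈ 116.34°
∠H = 0.00° − 116.34° = -116.34°

-116.3°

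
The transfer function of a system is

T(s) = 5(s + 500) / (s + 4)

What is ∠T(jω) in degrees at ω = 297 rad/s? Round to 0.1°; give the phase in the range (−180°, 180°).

-58.5°

At s = jω = j297:
zero (s+500): 500 + j297 → |·| = √(500²+297²) = √338209 ≈ 581.56, ∠ = arctan(297/500) ≈ 30.71°
pole (s+4): 4 + j297 → |·| = √(4²+297²) = √88225 ≈ 297.03, ∠ = arctan(297/4) ≈ 89.23°
∠T = 30.71° − 89.23° = -58.52°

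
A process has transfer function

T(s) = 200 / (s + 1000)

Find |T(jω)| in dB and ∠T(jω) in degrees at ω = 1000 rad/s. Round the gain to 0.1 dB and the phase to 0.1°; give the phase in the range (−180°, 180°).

At s = jω = j1000:
pole (s+1000): 1000 + j1000 → |·| = √(1000²+1000²) = √2000000 ≈ 1414.2, ∠ = arctan(1000/1000) ≈ 45.00°
|T| = 200 / 1414.2 ≈ 0.14142
Gain = 20 log₁₀(0.14142) ≈ -16.99 dB
∠T = 0.00° − 45.00° = -45.00°

-17.0 dB, -45.0°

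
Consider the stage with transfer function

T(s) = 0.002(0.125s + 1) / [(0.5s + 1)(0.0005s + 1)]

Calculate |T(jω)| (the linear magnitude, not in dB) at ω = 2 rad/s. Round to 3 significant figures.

0.00146

At ω = 2 rad/s:
zero (1 + j2·0.125) = 1 + j0.25 → |·| ≈ 1.0308, ∠ ≈ 14.04°
pole (1 + j2·0.5) = 1 + j1 → |·| ≈ 1.4142, ∠ ≈ 45.00°
pole (1 + j2·0.0005) = 1 + j0.001 → |·| ≈ 1, ∠ ≈ 0.06°
|T| = 0.002 · 1.0308 / (1.4142 · 1) ≈ 0.0014578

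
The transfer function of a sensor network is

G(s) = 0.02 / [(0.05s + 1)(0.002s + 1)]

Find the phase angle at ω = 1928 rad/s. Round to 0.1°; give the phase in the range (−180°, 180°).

-164.9°

At ω = 1928 rad/s:
pole (1 + j1928·0.05) = 1 + j96.4 → |·| ≈ 96.405, ∠ ≈ 89.41°
pole (1 + j1928·0.002) = 1 + j3.856 → |·| ≈ 3.9836, ∠ ≈ 75.46°
∠G = (0°) − (89.41° + 75.46°) = -164.87°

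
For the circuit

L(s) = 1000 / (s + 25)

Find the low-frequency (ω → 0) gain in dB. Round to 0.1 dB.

L(0) = 1000 / 25 = 40
20 log₁₀(40) ≈ 32.04 dB

32.0 dB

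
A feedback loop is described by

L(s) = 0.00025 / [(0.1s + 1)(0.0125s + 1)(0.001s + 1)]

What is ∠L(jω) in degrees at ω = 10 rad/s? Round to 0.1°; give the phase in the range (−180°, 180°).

-52.7°

At ω = 10 rad/s:
pole (1 + j10·0.1) = 1 + j1 → |·| ≈ 1.4142, ∠ ≈ 45.00°
pole (1 + j10·0.0125) = 1 + j0.125 → |·| ≈ 1.0078, ∠ ≈ 7.13°
pole (1 + j10·0.001) = 1 + j0.01 → |·| ≈ 1, ∠ ≈ 0.57°
∠L = (0°) − (45.00° + 7.13° + 0.57°) = -52.70°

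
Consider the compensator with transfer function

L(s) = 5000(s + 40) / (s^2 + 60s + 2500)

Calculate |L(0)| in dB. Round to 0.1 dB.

L(0) = 5000·40 / 2500 = 80
20 log₁₀(80) ≈ 38.06 dB

38.1 dB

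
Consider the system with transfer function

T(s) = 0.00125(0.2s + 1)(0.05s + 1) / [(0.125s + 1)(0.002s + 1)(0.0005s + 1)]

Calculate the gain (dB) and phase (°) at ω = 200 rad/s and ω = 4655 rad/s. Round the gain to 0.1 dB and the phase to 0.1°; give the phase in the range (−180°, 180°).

At ω = 200 rad/s:
zero (1 + j200·0.2) = 1 + j40 → |·| ≈ 40.012, ∠ ≈ 88.57°
zero (1 + j200·0.05) = 1 + j10 → |·| ≈ 10.05, ∠ ≈ 84.29°
pole (1 + j200·0.125) = 1 + j25 → |·| ≈ 25.02, ∠ ≈ 87.71°
pole (1 + j200·0.002) = 1 + j0.4 → |·| ≈ 1.077, ∠ ≈ 21.80°
pole (1 + j200·0.0005) = 1 + j0.1 → |·| ≈ 1.005, ∠ ≈ 5.71°
|T| = 0.00125 · 40.012 · 10.05 / (25.02 · 1.077 · 1.005) ≈ 0.018561
Gain = 20 log₁₀(0.018561) ≈ -34.63 dB
∠T = (88.57° + 84.29°) − (87.71° + 21.80° + 5.71°) = 57.64°

At ω = 4655 rad/s:
zero (1 + j4655·0.2) = 1 + j931 → |·| ≈ 931, ∠ ≈ 89.94°
zero (1 + j4655·0.05) = 1 + j232.75 → |·| ≈ 232.75, ∠ ≈ 89.75°
pole (1 + j4655·0.125) = 1 + j581.875 → |·| ≈ 581.88, ∠ ≈ 89.90°
pole (1 + j4655·0.002) = 1 + j9.31 → |·| ≈ 9.3636, ∠ ≈ 83.87°
pole (1 + j4655·0.0005) = 1 + j2.3275 → |·| ≈ 2.5332, ∠ ≈ 66.75°
|T| = 0.00125 · 931 · 232.75 / (581.88 · 9.3636 · 2.5332) ≈ 0.019625
Gain = 20 log₁₀(0.019625) ≈ -34.14 dB
∠T = (89.94° + 89.75°) − (89.90° + 83.87° + 66.75°) = -60.83°

ω = 200: -34.6 dB, 57.6°; ω = 4655: -34.1 dB, -60.8°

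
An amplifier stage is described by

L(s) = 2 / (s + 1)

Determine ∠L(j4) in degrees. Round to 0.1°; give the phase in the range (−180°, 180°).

Substitute s = j4:
Numerator: 2 = 2 + j0
Denominator: (j4) + 1 = 1 + j4
|N| = √(2² + 0²) ≈ 2, ∠N ≈ 0.00°
|D| = √(1² + 4²) ≈ 4.1231, ∠D ≈ 75.96°
∠L = 0.00° − 75.96° = -75.96°

-76.0°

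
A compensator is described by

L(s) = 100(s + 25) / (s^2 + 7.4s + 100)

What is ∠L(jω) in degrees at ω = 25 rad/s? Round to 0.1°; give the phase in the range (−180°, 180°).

At s = jω = j25:
zero (s+25): 25 + j25 → |·| = √(25²+25²) = √1250 ≈ 35.355, ∠ = arctan(25/25) ≈ 45.00°
quadratic: (j25)² + 7.4·j25 + 100 = -525 + j185 → |·| ≈ 556.64, ∠ ≈ 160.59°
∠L = 45.00° − 160.59° = -115.59°

-115.6°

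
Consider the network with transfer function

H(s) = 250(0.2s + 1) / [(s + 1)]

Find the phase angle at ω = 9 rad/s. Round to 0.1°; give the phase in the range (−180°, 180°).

At ω = 9 rad/s:
zero (1 + j9·0.2) = 1 + j1.8 → |·| ≈ 2.0591, ∠ ≈ 60.95°
pole (1 + j9·1) = 1 + j9 → |·| ≈ 9.0554, ∠ ≈ 83.66°
∠H = (60.95°) − (83.66°) = -22.71°

-22.7°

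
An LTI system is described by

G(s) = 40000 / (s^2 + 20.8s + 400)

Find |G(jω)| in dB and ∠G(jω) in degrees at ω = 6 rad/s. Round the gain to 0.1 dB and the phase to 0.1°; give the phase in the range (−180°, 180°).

At s = jω = j6:
quadratic: (j6)² + 20.8·j6 + 400 = 364 + j124.8 → |·| ≈ 384.8, ∠ ≈ 18.92°
|G| = 40000 / 384.8 ≈ 103.95
Gain = 20 log₁₀(103.95) ≈ 40.34 dB
∠G = 0.00° − 18.92° = -18.92°

40.3 dB, -18.9°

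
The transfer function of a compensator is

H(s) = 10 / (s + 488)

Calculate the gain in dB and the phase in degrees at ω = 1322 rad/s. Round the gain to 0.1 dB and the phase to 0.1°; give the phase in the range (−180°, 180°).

Substitute s = j1322:
Numerator: 10 = 10 + j0
Denominator: (j1322) + 488 = 488 + j1322
|N| = √(10² + 0²) ≈ 10, ∠N ≈ 0.00°
|D| = √(488² + 1322²) ≈ 1409.2, ∠D ≈ 69.74°
|H| = 10 / 1409.2 ≈ 0.0070962
Gain = 20 log₁₀(0.0070962) ≈ -42.98 dB
∠H = 0.00° − 69.74° = -69.74°

-43.0 dB, -69.7°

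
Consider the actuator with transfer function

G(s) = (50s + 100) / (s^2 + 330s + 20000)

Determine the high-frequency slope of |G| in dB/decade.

Each pole contributes −20 dB/decade at high frequency; each zero contributes +20 dB/decade.
Net: 1 zero(s) − 2 pole(s) → -20 dB/decade.

-20 dB/decade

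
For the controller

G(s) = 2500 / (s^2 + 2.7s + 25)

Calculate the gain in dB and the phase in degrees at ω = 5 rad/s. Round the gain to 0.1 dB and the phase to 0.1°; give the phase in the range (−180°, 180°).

45.4 dB, -90.0°

At s = jω = j5:
quadratic: (j5)² + 2.7·j5 + 25 = 0 + j13.5 → |·| ≈ 13.5, ∠ ≈ 90.00°
|G| = 2500 / 13.5 ≈ 185.19
Gain = 20 log₁₀(185.19) ≈ 45.35 dB
∠G = 0.00° − 90.00° = -90.00°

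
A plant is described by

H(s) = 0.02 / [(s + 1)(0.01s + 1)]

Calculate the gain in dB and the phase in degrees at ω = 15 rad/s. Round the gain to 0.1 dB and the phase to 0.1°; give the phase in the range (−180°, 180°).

At ω = 15 rad/s:
pole (1 + j15·1) = 1 + j15 → |·| ≈ 15.033, ∠ ≈ 86.19°
pole (1 + j15·0.01) = 1 + j0.15 → |·| ≈ 1.0112, ∠ ≈ 8.53°
|H| = 0.02 · 1 / (15.033 · 1.0112) ≈ 0.0013157
Gain = 20 log₁₀(0.0013157) ≈ -57.62 dB
∠H = (0°) − (86.19° + 8.53°) = -94.72°

-57.6 dB, -94.7°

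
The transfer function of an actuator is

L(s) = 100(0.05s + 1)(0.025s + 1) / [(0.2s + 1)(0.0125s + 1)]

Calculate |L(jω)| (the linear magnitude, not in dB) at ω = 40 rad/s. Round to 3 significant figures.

35.1

At ω = 40 rad/s:
zero (1 + j40·0.05) = 1 + j2 → |·| ≈ 2.2361, ∠ ≈ 63.43°
zero (1 + j40·0.025) = 1 + j1 → |·| ≈ 1.4142, ∠ ≈ 45.00°
pole (1 + j40·0.2) = 1 + j8 → |·| ≈ 8.0623, ∠ ≈ 82.87°
pole (1 + j40·0.0125) = 1 + j0.5 → |·| ≈ 1.118, ∠ ≈ 26.57°
|L| = 100 · 2.2361 · 1.4142 / (8.0623 · 1.118) ≈ 35.083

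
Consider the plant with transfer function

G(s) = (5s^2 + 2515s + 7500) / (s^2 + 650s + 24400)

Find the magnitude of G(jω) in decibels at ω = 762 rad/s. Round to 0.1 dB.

13.4 dB

Substitute s = j762:
Numerator: 5(j762)^2 + 2515(j762) + 7500 = -2895720 + j1916430
Denominator: (j762)^2 + 650(j762) + 24400 = -556244 + j495300
|N| = √(2895720² + 1916430²) ≈ 3.4724e+06, ∠N ≈ 146.50°
|D| = √(556244² + 495300²) ≈ 7.448e+05, ∠D ≈ 138.32°
|G| = 3.4724e+06 / 7.448e+05 ≈ 4.6622
Gain = 20 log₁₀(4.6622) ≈ 13.37 dB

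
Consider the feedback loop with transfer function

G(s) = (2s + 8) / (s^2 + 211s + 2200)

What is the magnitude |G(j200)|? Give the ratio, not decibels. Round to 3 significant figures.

Substitute s = j200:
Numerator: 2(j200) + 8 = 8 + j400
Denominator: (j200)^2 + 211(j200) + 2200 = -37800 + j42200
|N| = √(8² + 400²) ≈ 400.08, ∠N ≈ 88.85°
|D| = √(37800² + 42200²) ≈ 56654, ∠D ≈ 131.85°
|G| = 400.08 / 56654 ≈ 0.0070618

0.00706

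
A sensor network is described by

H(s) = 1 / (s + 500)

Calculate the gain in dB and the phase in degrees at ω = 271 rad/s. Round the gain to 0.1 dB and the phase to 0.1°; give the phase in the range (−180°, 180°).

Substitute s = j271:
Numerator: 1 = 1 + j0
Denominator: (j271) + 500 = 500 + j271
|N| = √(1² + 0²) ≈ 1, ∠N ≈ 0.00°
|D| = √(500² + 271²) ≈ 568.72, ∠D ≈ 28.46°
|H| = 1 / 568.72 ≈ 0.0017583
Gain = 20 log₁₀(0.0017583) ≈ -55.10 dB
∠H = 0.00° − 28.46° = -28.46°

-55.1 dB, -28.5°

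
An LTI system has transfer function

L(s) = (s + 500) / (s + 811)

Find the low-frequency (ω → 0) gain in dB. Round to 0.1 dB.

L(0) = 1·500 / (811) ≈ 0.61652
20 log₁₀(0.61652) ≈ -4.20 dB

-4.2 dB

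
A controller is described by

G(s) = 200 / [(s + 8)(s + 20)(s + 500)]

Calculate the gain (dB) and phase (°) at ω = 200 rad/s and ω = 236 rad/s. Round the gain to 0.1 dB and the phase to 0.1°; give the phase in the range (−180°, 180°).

ω = 200: -100.7 dB, 166.2°; ω = 236: -103.8 dB, 161.5°

At s = jω = j200:
pole (s+8): 8 + j200 → |·| = √(8²+200²) = √40064 ≈ 200.16, ∠ = arctan(200/8) ≈ 87.71°
pole (s+20): 20 + j200 → |·| = √(20²+200²) = √40400 ≈ 201, ∠ = arctan(200/20) ≈ 84.29°
pole (s+500): 500 + j200 → |·| = √(500²+200²) = √290000 ≈ 538.52, ∠ = arctan(200/500) ≈ 21.80°
|G| = 200 / 2.1666e+07 ≈ 9.2311e-06
Gain = 20 log₁₀(9.2311e-06) ≈ -100.69 dB
∠G = 0.00° − 193.80° = -193.80° ≡ 166.20° (principal value)

At s = jω = j236:
pole (s+8): 8 + j236 → |·| = √(8²+236²) = √55760 ≈ 236.14, ∠ = arctan(236/8) ≈ 88.06°
pole (s+20): 20 + j236 → |·| = √(20²+236²) = √56096 ≈ 236.85, ∠ = arctan(236/20) ≈ 85.16°
pole (s+500): 500 + j236 → |·| = √(500²+236²) = √305696 ≈ 552.9, ∠ = arctan(236/500) ≈ 25.27°
|G| = 200 / 3.0924e+07 ≈ 6.4675e-06
Gain = 20 log₁₀(6.4675e-06) ≈ -103.79 dB
∠G = 0.00° − 198.49° = -198.49° ≡ 161.51° (principal value)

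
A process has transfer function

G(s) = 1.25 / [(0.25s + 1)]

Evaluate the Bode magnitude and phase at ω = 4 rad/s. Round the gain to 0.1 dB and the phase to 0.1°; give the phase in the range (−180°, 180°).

-1.1 dB, -45.0°

At ω = 4 rad/s:
pole (1 + j4·0.25) = 1 + j1 → |·| ≈ 1.4142, ∠ ≈ 45.00°
|G| = 1.25 · 1 / (1.4142) ≈ 0.88389
Gain = 20 log₁₀(0.88389) ≈ -1.07 dB
∠G = (0°) − (45.00°) = -45.00°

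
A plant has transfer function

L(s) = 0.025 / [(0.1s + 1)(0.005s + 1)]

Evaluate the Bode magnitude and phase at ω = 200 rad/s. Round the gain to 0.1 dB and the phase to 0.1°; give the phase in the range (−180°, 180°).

At ω = 200 rad/s:
pole (1 + j200·0.1) = 1 + j20 → |·| ≈ 20.025, ∠ ≈ 87.14°
pole (1 + j200·0.005) = 1 + j1 → |·| ≈ 1.4142, ∠ ≈ 45.00°
|L| = 0.025 · 1 / (20.025 · 1.4142) ≈ 0.00088279
Gain = 20 log₁₀(0.00088279) ≈ -61.08 dB
∠L = (0°) − (87.14° + 45.00°) = -132.14°

-61.1 dB, -132.1°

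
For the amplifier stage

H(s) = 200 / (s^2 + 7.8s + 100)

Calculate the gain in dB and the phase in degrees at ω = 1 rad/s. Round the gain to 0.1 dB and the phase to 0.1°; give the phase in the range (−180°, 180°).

At s = jω = j1:
quadratic: (j1)² + 7.8·j1 + 100 = 99 + j7.8 → |·| ≈ 99.307, ∠ ≈ 4.50°
|H| = 200 / 99.307 ≈ 2.014
Gain = 20 log₁₀(2.014) ≈ 6.08 dB
∠H = 0.00° − 4.50° = -4.50°

6.1 dB, -4.5°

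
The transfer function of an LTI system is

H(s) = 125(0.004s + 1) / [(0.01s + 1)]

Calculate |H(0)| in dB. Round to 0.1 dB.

41.9 dB

H(0) = 125 · 1 / 1 = 125
20 log₁₀(125) ≈ 41.94 dB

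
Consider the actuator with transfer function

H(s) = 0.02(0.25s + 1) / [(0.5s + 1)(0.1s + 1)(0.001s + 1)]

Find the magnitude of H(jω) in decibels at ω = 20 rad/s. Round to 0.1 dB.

-46.9 dB

At ω = 20 rad/s:
zero (1 + j20·0.25) = 1 + j5 → |·| ≈ 5.099, ∠ ≈ 78.69°
pole (1 + j20·0.5) = 1 + j10 → |·| ≈ 10.05, ∠ ≈ 84.29°
pole (1 + j20·0.1) = 1 + j2 → |·| ≈ 2.2361, ∠ ≈ 63.43°
pole (1 + j20·0.001) = 1 + j0.02 → |·| ≈ 1.0002, ∠ ≈ 1.15°
|H| = 0.02 · 5.099 / (10.05 · 2.2361 · 1.0002) ≈ 0.004537
Gain = 20 log₁₀(0.004537) ≈ -46.86 dB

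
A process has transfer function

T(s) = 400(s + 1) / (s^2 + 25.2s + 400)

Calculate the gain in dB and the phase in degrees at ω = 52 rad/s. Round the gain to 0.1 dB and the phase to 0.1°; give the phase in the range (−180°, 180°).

At s = jω = j52:
zero (s+1): 1 + j52 → |·| = √(1²+52²) = √2705 ≈ 52.01, ∠ = arctan(52/1) ≈ 88.90°
quadratic: (j52)² + 25.2·j52 + 400 = -2304 + j1310.4 → |·| ≈ 2650.6, ∠ ≈ 150.37°
|T| = 400 · 52.01 / 2650.6 ≈ 7.8488
Gain = 20 log₁₀(7.8488) ≈ 17.90 dB
∠T = 88.90° − 150.37° = -61.47°

17.9 dB, -61.5°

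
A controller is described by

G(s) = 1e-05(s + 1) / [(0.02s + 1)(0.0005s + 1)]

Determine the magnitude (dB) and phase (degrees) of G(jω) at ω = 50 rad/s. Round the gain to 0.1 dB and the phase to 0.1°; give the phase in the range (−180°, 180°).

At ω = 50 rad/s:
zero (1 + j50·1) = 1 + j50 → |·| ≈ 50.01, ∠ ≈ 88.85°
pole (1 + j50·0.02) = 1 + j1 → |·| ≈ 1.4142, ∠ ≈ 45.00°
pole (1 + j50·0.0005) = 1 + j0.025 → |·| ≈ 1.0003, ∠ ≈ 1.43°
|G| = 1e-05 · 50.01 / (1.4142 · 1.0003) ≈ 0.00035352
Gain = 20 log₁₀(0.00035352) ≈ -69.03 dB
∠G = (88.85°) − (45.00° + 1.43°) = 42.42°

-69.0 dB, 42.4°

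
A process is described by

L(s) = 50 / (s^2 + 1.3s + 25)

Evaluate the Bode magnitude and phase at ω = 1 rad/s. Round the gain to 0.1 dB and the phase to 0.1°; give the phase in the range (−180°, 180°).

6.4 dB, -3.1°

At s = jω = j1:
quadratic: (j1)² + 1.3·j1 + 25 = 24 + j1.3 → |·| ≈ 24.035, ∠ ≈ 3.10°
|L| = 50 / 24.035 ≈ 2.0803
Gain = 20 log₁₀(2.0803) ≈ 6.36 dB
∠L = 0.00° − 3.10° = -3.10°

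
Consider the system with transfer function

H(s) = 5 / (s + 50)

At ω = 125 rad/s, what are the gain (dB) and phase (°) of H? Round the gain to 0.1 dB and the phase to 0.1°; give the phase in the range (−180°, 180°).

At s = jω = j125:
pole (s+50): 50 + j125 → |·| = √(50²+125²) = √18125 ≈ 134.63, ∠ = arctan(125/50) ≈ 68.20°
|H| = 5 / 134.63 ≈ 0.037139
Gain = 20 log₁₀(0.037139) ≈ -28.60 dB
∠H = 0.00° − 68.20° = -68.20°

-28.6 dB, -68.2°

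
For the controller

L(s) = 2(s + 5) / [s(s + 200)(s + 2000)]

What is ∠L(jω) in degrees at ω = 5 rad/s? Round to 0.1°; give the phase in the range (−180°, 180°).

-46.6°

At s = jω = j5:
zero (s+5): 5 + j5 → |·| = √(5²+5²) = √50 ≈ 7.0711, ∠ = arctan(5/5) ≈ 45.00°
pole (s+200): 200 + j5 → |·| = √(200²+5²) = √40025 ≈ 200.06, ∠ = arctan(5/200) ≈ 1.43°
pole (s+2000): 2000 + j5 → |·| = √(2000²+5²) = √4000025 ≈ 2000, ∠ = arctan(5/2000) ≈ 0.14°
pole at origin: |s| = 5, ∠ = 90.00° (in denominator)
∠L = 45.00° − 91.57° = -46.57°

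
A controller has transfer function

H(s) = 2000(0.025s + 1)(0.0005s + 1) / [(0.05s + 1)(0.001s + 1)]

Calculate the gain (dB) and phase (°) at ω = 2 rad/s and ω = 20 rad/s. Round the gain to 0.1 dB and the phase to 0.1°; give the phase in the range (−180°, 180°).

At ω = 2 rad/s:
zero (1 + j2·0.025) = 1 + j0.05 → |·| ≈ 1.0012, ∠ ≈ 2.86°
zero (1 + j2·0.0005) = 1 + j0.001 → |·| ≈ 1, ∠ ≈ 0.06°
pole (1 + j2·0.05) = 1 + j0.1 → |·| ≈ 1.005, ∠ ≈ 5.71°
pole (1 + j2·0.001) = 1 + j0.002 → |·| ≈ 1, ∠ ≈ 0.11°
|H| = 2000 · 1.0012 · 1 / (1.005 · 1) ≈ 1992.4
Gain = 20 log₁₀(1992.4) ≈ 65.99 dB
∠H = (2.86° + 0.06°) − (5.71° + 0.11°) = -2.90°

At ω = 20 rad/s:
zero (1 + j20·0.025) = 1 + j0.5 → |·| ≈ 1.118, ∠ ≈ 26.57°
zero (1 + j20·0.0005) = 1 + j0.01 → |·| ≈ 1, ∠ ≈ 0.57°
pole (1 + j20·0.05) = 1 + j1 → |·| ≈ 1.4142, ∠ ≈ 45.00°
pole (1 + j20·0.001) = 1 + j0.02 → |·| ≈ 1.0002, ∠ ≈ 1.15°
|H| = 2000 · 1.118 · 1 / (1.4142 · 1.0002) ≈ 1580.8
Gain = 20 log₁₀(1580.8) ≈ 63.98 dB
∠H = (26.57° + 0.57°) − (45.00° + 1.15°) = -19.01°

ω = 2: 66.0 dB, -2.9°; ω = 20: 64.0 dB, -19.0°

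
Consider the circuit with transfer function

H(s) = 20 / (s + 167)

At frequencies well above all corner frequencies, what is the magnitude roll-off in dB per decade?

Each pole contributes −20 dB/decade at high frequency; each zero contributes +20 dB/decade.
Net: 0 zero(s) − 1 pole(s) → -20 dB/decade.

-20 dB/decade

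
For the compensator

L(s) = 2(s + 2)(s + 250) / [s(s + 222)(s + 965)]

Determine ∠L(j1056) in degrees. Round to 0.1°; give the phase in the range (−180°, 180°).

At s = jω = j1056:
zero (s+2): 2 + j1056 → |·| = √(2²+1056²) = √1115140 ≈ 1056, ∠ = arctan(1056/2) ≈ 89.89°
zero (s+250): 250 + j1056 → |·| = √(250²+1056²) = √1177636 ≈ 1085.2, ∠ = arctan(1056/250) ≈ 76.68°
pole (s+222): 222 + j1056 → |·| = √(222²+1056²) = √1164420 ≈ 1079.1, ∠ = arctan(1056/222) ≈ 78.13°
pole (s+965): 965 + j1056 → |·| = √(965²+1056²) = √2046361 ≈ 1430.5, ∠ = arctan(1056/965) ≈ 47.58°
pole at origin: |s| = 1056, ∠ = 90.00° (in denominator)
∠L = 166.57° − 215.71° = -49.14°

-49.1°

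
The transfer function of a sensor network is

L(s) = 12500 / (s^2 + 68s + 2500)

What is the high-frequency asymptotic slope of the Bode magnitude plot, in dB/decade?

Each pole contributes −20 dB/decade at high frequency; each zero contributes +20 dB/decade.
Net: 0 zero(s) − 2 pole(s) → -40 dB/decade.

-40 dB/decade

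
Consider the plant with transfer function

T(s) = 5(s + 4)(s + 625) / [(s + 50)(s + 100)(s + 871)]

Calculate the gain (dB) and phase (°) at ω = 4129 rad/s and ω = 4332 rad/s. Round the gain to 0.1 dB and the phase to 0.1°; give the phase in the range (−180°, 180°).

At s = jω = j4129:
zero (s+4): 4 + j4129 → |·| = √(4²+4129²) = √17048657 ≈ 4129, ∠ = arctan(4129/4) ≈ 89.94°
zero (s+625): 625 + j4129 → |·| = √(625²+4129²) = √17439266 ≈ 4176, ∠ = arctan(4129/625) ≈ 81.39°
pole (s+50): 50 + j4129 → |·| = √(50²+4129²) = √17051141 ≈ 4129.3, ∠ = arctan(4129/50) ≈ 89.31°
pole (s+100): 100 + j4129 → |·| = √(100²+4129²) = √17058641 ≈ 4130.2, ∠ = arctan(4129/100) ≈ 88.61°
pole (s+871): 871 + j4129 → |·| = √(871²+4129²) = √17807282 ≈ 4219.9, ∠ = arctan(4129/871) ≈ 78.09°
|T| = 5 · 1.7243e+07 / 7.197e+10 ≈ 0.0011979
Gain = 20 log₁₀(0.0011979) ≈ -58.43 dB
∠T = 171.33° − 256.01° = -84.68°

At s = jω = j4332:
zero (s+4): 4 + j4332 → |·| = √(4²+4332²) = √18766240 ≈ 4332, ∠ = arctan(4332/4) ≈ 89.95°
zero (s+625): 625 + j4332 → |·| = √(625²+4332²) = √19156849 ≈ 4376.9, ∠ = arctan(4332/625) ≈ 81.79°
pole (s+50): 50 + j4332 → |·| = √(50²+4332²) = √18768724 ≈ 4332.3, ∠ = arctan(4332/50) ≈ 89.34°
pole (s+100): 100 + j4332 → |·| = √(100²+4332²) = √18776224 ≈ 4333.2, ∠ = arctan(4332/100) ≈ 88.68°
pole (s+871): 871 + j4332 → |·| = √(871²+4332²) = √19524865 ≈ 4418.7, ∠ = arctan(4332/871) ≈ 78.63°
|T| = 5 · 1.8961e+07 / 8.2951e+10 ≈ 0.0011429
Gain = 20 log₁₀(0.0011429) ≈ -58.84 dB
∠T = 171.74° − 256.65° = -84.91°

ω = 4129: -58.4 dB, -84.7°; ω = 4332: -58.8 dB, -84.9°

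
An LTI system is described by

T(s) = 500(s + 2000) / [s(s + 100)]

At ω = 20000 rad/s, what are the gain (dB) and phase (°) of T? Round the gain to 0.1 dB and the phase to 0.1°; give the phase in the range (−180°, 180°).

At s = jω = j20000:
zero (s+2000): 2000 + j20000 → |·| = √(2000²+20000²) = √404000000 ≈ 20100, ∠ = arctan(20000/2000) ≈ 84.29°
pole (s+100): 100 + j20000 → |·| = √(100²+20000²) = √400010000 ≈ 20000, ∠ = arctan(20000/100) ≈ 89.71°
pole at origin: |s| = 20000, ∠ = 90.00° (in denominator)
|T| = 500 · 20100 / 4e+08 ≈ 0.025125
Gain = 20 log₁₀(0.025125) ≈ -32.00 dB
∠T = 84.29° − 179.71° = -95.42°

-32.0 dB, -95.4°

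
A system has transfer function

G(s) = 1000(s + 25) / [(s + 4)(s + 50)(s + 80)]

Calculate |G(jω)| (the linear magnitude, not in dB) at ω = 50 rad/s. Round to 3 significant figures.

At s = jω = j50:
zero (s+25): 25 + j50 → |·| = √(25²+50²) = √3125 ≈ 55.902, ∠ = arctan(50/25) ≈ 63.43°
pole (s+4): 4 + j50 → |·| = √(4²+50²) = √2516 ≈ 50.16, ∠ = arctan(50/4) ≈ 85.43°
pole (s+50): 50 + j50 → |·| = √(50²+50²) = √5000 ≈ 70.711, ∠ = arctan(50/50) ≈ 45.00°
pole (s+80): 80 + j50 → |·| = √(80²+50²) = √8900 ≈ 94.34, ∠ = arctan(50/80) ≈ 32.01°
|G| = 1000 · 55.902 / 3.3461e+05 ≈ 0.16707

0.167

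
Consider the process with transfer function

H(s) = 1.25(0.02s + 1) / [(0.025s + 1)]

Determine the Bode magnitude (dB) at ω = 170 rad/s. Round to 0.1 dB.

At ω = 170 rad/s:
zero (1 + j170·0.02) = 1 + j3.4 → |·| ≈ 3.544, ∠ ≈ 73.61°
pole (1 + j170·0.025) = 1 + j4.25 → |·| ≈ 4.3661, ∠ ≈ 76.76°
|H| = 1.25 · 3.544 / (4.3661) ≈ 1.0146
Gain = 20 log₁₀(1.0146) ≈ 0.13 dB

0.1 dB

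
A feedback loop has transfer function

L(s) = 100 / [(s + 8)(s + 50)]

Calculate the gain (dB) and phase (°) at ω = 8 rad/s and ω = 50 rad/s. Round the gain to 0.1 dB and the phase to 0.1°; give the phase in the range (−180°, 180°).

At s = jω = j8:
pole (s+8): 8 + j8 → |·| = √(8²+8²) = √128 ≈ 11.314, ∠ = arctan(8/8) ≈ 45.00°
pole (s+50): 50 + j8 → |·| = √(50²+8²) = √2564 ≈ 50.636, ∠ = arctan(8/50) ≈ 9.09°
|L| = 100 / 572.9 ≈ 0.17455
Gain = 20 log₁₀(0.17455) ≈ -15.16 dB
∠L = 0.00° − 54.09° = -54.09°

At s = jω = j50:
pole (s+8): 8 + j50 → |·| = √(8²+50²) = √2564 ≈ 50.636, ∠ = arctan(50/8) ≈ 80.91°
pole (s+50): 50 + j50 → |·| = √(50²+50²) = √5000 ≈ 70.711, ∠ = arctan(50/50) ≈ 45.00°
|L| = 100 / 3580.5 ≈ 0.027929
Gain = 20 log₁₀(0.027929) ≈ -31.08 dB
∠L = 0.00° − 125.91° = -125.91°

ω = 8: -15.2 dB, -54.1°; ω = 50: -31.1 dB, -125.9°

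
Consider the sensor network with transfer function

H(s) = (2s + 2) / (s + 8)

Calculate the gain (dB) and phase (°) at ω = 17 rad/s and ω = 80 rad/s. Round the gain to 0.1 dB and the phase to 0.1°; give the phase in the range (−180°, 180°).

Substitute s = j17:
Numerator: 2(j17) + 2 = 2 + j34
Denominator: (j17) + 8 = 8 + j17
|N| = √(2² + 34²) ≈ 34.059, ∠N ≈ 86.63°
|D| = √(8² + 17²) ≈ 18.788, ∠D ≈ 64.80°
|H| = 34.059 / 18.788 ≈ 1.8128
Gain = 20 log₁₀(1.8128) ≈ 5.17 dB
∠H = 86.63° − 64.80° = 21.83°

Substitute s = j80:
Numerator: 2(j80) + 2 = 2 + j160
Denominator: (j80) + 8 = 8 + j80
|N| = √(2² + 160²) ≈ 160.01, ∠N ≈ 89.28°
|D| = √(8² + 80²) ≈ 80.399, ∠D ≈ 84.29°
|H| = 160.01 / 80.399 ≈ 1.9902
Gain = 20 log₁₀(1.9902) ≈ 5.98 dB
∠H = 89.28° − 84.29° = 4.99°

ω = 17: 5.2 dB, 21.8°; ω = 80: 6.0 dB, 5.0°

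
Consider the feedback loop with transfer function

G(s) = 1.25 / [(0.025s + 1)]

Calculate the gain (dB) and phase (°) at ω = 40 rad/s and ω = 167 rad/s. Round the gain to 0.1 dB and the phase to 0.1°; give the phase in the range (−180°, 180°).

ω = 40: -1.1 dB, -45.0°; ω = 167: -10.7 dB, -76.5°

At ω = 40 rad/s:
pole (1 + j40·0.025) = 1 + j1 → |·| ≈ 1.4142, ∠ ≈ 45.00°
|G| = 1.25 · 1 / (1.4142) ≈ 0.88389
Gain = 20 log₁₀(0.88389) ≈ -1.07 dB
∠G = (0°) − (45.00°) = -45.00°

At ω = 167 rad/s:
pole (1 + j167·0.025) = 1 + j4.175 → |·| ≈ 4.2931, ∠ ≈ 76.53°
|G| = 1.25 · 1 / (4.2931) ≈ 0.29116
Gain = 20 log₁₀(0.29116) ≈ -10.72 dB
∠G = (0°) − (76.53°) = -76.53°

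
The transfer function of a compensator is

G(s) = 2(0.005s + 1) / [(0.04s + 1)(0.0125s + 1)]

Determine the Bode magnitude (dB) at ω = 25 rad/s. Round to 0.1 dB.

At ω = 25 rad/s:
zero (1 + j25·0.005) = 1 + j0.125 → |·| ≈ 1.0078, ∠ ≈ 7.13°
pole (1 + j25·0.04) = 1 + j1 → |·| ≈ 1.4142, ∠ ≈ 45.00°
pole (1 + j25·0.0125) = 1 + j0.3125 → |·| ≈ 1.0477, ∠ ≈ 17.35°
|G| = 2 · 1.0078 / (1.4142 · 1.0477) ≈ 1.3604
Gain = 20 log₁₀(1.3604) ≈ 2.67 dB

2.7 dB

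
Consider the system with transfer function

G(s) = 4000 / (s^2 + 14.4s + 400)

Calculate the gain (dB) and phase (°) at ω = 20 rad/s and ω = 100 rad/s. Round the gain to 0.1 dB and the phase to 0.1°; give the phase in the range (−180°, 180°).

At s = jω = j20:
quadratic: (j20)² + 14.4·j20 + 400 = 0 + j288 → |·| ≈ 288, ∠ ≈ 90.00°
|G| = 4000 / 288 ≈ 13.889
Gain = 20 log₁₀(13.889) ≈ 22.85 dB
∠G = 0.00° − 90.00° = -90.00°

At s = jω = j100:
quadratic: (j100)² + 14.4·j100 + 400 = -9600 + j1440 → |·| ≈ 9707.4, ∠ ≈ 171.47°
|G| = 4000 / 9707.4 ≈ 0.41206
Gain = 20 log₁₀(0.41206) ≈ -7.70 dB
∠G = 0.00° − 171.47° = -171.47°

ω = 20: 22.9 dB, -90.0°; ω = 100: -7.7 dB, -171.5°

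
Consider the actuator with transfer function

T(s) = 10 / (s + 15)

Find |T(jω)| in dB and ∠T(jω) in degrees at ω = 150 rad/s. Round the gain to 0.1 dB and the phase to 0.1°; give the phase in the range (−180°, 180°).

-23.6 dB, -84.3°

Substitute s = j150:
Numerator: 10 = 10 + j0
Denominator: (j150) + 15 = 15 + j150
|N| = √(10² + 0²) ≈ 10, ∠N ≈ 0.00°
|D| = √(15² + 150²) ≈ 150.75, ∠D ≈ 84.29°
|T| = 10 / 150.75 ≈ 0.066335
Gain = 20 log₁₀(0.066335) ≈ -23.57 dB
∠T = 0.00° − 84.29° = -84.29°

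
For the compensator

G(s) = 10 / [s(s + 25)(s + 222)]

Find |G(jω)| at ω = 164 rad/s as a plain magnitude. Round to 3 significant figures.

1.33e-06

At s = jω = j164:
pole (s+25): 25 + j164 → |·| = √(25²+164²) = √27521 ≈ 165.89, ∠ = arctan(164/25) ≈ 81.33°
pole (s+222): 222 + j164 → |·| = √(222²+164²) = √76180 ≈ 276.01, ∠ = arctan(164/222) ≈ 36.45°
pole at origin: |s| = 164, ∠ = 90.00° (in denominator)
|G| = 10 / 7.5091e+06 ≈ 1.3317e-06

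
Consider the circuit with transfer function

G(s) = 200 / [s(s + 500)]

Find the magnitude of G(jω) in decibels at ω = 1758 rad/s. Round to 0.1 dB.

At s = jω = j1758:
pole (s+500): 500 + j1758 → |·| = √(500²+1758²) = √3340564 ≈ 1827.7, ∠ = arctan(1758/500) ≈ 74.12°
pole at origin: |s| = 1758, ∠ = 90.00° (in denominator)
|G| = 200 / 3.2131e+06 ≈ 6.2245e-05
Gain = 20 log₁₀(6.2245e-05) ≈ -84.12 dB

-84.1 dB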